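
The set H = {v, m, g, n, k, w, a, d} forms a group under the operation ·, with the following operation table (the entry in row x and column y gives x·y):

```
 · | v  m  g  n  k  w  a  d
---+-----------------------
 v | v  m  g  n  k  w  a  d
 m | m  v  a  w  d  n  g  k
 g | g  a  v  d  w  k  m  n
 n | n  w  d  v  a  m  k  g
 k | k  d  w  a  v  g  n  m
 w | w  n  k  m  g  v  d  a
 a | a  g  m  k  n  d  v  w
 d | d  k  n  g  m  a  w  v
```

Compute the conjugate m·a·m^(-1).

a

The identity is v. In row m, the entry v sits in column m, so m^(-1) = m.
m·a = g
g·m = a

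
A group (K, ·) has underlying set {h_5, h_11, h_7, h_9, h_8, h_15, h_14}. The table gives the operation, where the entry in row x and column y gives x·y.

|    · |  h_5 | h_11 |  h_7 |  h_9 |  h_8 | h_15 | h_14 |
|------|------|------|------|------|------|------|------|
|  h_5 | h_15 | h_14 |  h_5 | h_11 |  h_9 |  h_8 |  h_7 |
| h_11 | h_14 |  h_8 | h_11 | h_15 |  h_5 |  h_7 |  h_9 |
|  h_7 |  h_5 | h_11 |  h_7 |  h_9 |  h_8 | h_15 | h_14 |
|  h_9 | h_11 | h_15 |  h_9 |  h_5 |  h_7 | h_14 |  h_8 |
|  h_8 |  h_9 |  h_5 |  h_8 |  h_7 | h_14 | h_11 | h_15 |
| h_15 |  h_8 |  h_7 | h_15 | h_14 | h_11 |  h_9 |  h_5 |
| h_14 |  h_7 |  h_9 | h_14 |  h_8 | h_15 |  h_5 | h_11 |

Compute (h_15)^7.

h_15^1 = h_15
h_15^2 = h_15·h_15 = h_9
h_15^3 = h_9·h_15 = h_14
h_15^4 = h_14·h_15 = h_5
h_15^5 = h_5·h_15 = h_8
h_15^6 = h_8·h_15 = h_11
h_15^7 = h_11·h_15 = h_7
(Structurally, K here is isomorphic to the cyclic group Z_7.)

h_7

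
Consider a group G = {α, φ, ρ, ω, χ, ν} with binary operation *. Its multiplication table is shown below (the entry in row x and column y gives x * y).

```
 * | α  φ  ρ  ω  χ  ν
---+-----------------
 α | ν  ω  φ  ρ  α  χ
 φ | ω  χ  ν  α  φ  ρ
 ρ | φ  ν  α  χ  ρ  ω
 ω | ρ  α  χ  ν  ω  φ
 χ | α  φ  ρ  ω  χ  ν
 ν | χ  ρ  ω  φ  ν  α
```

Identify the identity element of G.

The identity e satisfies e * x = x for all x, so its row in the table reproduces the column headers.
Row χ reads: α, φ, ρ, ω, χ, ν — exactly the header order. So χ is the identity.

χ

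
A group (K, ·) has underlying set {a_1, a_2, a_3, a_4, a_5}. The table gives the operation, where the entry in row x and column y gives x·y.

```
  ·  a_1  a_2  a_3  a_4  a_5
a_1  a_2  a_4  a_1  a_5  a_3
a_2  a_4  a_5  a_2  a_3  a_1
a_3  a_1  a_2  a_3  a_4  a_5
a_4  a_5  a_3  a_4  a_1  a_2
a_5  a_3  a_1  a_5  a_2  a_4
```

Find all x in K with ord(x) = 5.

Identity is a_3. Compute the order of each non-identity element by repeated multiplication:
  a_1: a_1 → a_2 → a_4 → a_5 → a_3  (order 5)
  a_2: a_2 → a_5 → a_1 → a_4 → a_3  (order 5)
  a_4: a_4 → a_1 → a_5 → a_2 → a_3  (order 5)
  a_5: a_5 → a_4 → a_2 → a_1 → a_3  (order 5)
Elements of order 5: {a_1, a_2, a_4, a_5}.
(Structurally, K here is isomorphic to the cyclic group Z_5.)

{a_1, a_2, a_4, a_5}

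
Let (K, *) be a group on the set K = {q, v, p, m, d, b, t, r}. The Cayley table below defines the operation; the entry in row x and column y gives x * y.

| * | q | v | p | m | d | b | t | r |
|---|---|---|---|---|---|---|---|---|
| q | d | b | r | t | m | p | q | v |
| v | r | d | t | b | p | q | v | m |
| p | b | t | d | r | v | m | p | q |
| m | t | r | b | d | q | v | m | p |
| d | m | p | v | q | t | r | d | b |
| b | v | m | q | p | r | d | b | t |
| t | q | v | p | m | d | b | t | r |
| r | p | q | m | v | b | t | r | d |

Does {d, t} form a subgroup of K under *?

{d, t} contains the identity t.
Checking products: every product of two elements of {d, t} (read from the table) lies in {d, t}, so the set is closed.
In a finite group, a nonempty closed subset is a subgroup. So {d, t} ≤ K.
(Structurally, K here is isomorphic to the quaternion group Q_8.)

Yes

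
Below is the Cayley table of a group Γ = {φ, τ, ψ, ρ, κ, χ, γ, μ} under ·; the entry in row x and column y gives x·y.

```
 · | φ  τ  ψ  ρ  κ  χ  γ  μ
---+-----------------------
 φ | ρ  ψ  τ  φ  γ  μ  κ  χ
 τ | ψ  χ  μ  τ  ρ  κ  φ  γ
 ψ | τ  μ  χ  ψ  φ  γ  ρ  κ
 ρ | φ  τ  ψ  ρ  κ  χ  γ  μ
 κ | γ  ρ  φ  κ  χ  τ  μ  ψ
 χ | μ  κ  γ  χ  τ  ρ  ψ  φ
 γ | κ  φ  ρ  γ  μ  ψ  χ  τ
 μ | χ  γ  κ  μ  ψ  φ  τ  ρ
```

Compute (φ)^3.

φ^1 = φ
φ^2 = φ·φ = ρ
φ^3 = ρ·φ = φ

φ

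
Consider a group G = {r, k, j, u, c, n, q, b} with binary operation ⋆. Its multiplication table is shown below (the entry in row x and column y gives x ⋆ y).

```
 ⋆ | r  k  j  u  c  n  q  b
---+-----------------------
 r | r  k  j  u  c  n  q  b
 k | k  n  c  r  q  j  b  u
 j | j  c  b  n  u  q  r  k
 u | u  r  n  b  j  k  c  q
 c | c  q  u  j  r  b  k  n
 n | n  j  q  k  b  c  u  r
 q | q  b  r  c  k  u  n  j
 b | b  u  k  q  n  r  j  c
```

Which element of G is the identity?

r

The identity e satisfies e ⋆ x = x for all x, so its row in the table reproduces the column headers.
Row r reads: r, k, j, u, c, n, q, b — exactly the header order. So r is the identity.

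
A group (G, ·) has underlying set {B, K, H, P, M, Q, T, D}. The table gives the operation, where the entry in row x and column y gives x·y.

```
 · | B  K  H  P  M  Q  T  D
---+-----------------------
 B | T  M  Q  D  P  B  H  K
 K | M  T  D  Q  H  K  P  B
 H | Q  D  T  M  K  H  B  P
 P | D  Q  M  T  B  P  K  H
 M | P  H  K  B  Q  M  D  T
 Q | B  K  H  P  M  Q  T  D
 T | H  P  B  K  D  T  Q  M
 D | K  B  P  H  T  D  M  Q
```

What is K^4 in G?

Q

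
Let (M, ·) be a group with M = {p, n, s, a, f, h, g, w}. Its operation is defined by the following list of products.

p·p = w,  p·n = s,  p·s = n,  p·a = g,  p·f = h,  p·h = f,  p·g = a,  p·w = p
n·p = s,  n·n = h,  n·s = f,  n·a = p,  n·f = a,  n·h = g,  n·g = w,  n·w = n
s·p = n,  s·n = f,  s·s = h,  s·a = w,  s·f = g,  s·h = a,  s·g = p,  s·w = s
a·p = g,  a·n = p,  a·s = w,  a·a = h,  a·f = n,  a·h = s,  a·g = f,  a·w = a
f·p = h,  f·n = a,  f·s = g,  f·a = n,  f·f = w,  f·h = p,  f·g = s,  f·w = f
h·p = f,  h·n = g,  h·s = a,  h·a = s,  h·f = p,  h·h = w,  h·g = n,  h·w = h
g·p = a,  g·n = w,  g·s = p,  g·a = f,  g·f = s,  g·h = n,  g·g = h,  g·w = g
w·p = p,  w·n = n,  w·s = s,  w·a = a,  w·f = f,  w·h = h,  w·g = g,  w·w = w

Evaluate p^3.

p

p^1 = p
p^2 = p·p = w
p^3 = w·p = p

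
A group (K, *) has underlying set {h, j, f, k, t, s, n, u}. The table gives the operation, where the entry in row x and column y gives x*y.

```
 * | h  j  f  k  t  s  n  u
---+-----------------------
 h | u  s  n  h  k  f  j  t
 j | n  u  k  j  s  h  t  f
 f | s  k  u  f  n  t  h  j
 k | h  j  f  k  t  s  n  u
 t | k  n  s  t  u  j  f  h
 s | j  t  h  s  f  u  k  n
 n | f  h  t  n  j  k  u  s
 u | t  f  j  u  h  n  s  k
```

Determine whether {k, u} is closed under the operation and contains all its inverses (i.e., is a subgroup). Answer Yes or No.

Yes

{k, u} contains the identity k.
Checking products: every product of two elements of {k, u} (read from the table) lies in {k, u}, so the set is closed.
In a finite group, a nonempty closed subset is a subgroup. So {k, u} ≤ K.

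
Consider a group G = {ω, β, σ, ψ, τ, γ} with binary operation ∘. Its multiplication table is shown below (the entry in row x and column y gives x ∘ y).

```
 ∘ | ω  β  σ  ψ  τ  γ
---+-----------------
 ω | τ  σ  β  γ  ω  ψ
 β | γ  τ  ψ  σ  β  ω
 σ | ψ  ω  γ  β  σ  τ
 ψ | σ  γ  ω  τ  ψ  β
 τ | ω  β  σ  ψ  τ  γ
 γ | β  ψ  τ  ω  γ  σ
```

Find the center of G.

{τ}

An element z is central iff its row equals its column in the table.
For γ: γ ∘ ψ = ω ≠ β = ψ ∘ γ, so γ ∉ Z.
Checking each element this way leaves Z(G) = {τ}.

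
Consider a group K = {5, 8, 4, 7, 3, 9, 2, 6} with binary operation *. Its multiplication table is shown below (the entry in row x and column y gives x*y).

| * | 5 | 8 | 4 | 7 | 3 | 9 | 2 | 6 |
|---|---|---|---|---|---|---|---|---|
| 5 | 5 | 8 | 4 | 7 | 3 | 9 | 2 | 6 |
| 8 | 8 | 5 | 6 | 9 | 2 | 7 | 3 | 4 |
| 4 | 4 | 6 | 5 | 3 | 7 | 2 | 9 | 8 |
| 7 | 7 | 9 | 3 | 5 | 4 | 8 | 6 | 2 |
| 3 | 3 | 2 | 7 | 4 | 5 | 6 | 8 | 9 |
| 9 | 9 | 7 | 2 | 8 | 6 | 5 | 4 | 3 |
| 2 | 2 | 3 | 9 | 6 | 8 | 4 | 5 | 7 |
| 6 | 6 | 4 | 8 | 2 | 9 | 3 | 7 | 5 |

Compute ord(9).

The identity element is 5 (its row matches the header).
9^1 = 9
9^2 = 9*9 = 5
The first power of 9 equal to the identity is 9^2, so ord(9) = 2.

2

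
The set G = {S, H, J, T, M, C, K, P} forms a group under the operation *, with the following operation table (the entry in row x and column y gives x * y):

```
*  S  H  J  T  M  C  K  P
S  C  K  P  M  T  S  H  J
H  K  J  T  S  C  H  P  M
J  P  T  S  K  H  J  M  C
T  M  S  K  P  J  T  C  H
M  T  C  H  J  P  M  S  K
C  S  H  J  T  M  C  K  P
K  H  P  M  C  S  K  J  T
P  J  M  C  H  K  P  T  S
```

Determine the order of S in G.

The identity element is C (its row matches the header).
S^1 = S
S^2 = S * S = C
The first power of S equal to the identity is S^2, so ord(S) = 2.

2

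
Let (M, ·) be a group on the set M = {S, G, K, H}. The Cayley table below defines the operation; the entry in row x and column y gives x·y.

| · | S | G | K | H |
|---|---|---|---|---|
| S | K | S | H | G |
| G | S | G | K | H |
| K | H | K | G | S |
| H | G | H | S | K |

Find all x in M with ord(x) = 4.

Identity is G. Compute the order of each non-identity element by repeated multiplication:
  S: S → K → H → G  (order 4)
  K: K → G  (order 2)
  H: H → K → S → G  (order 4)
Elements of order 4: {H, S}.
(Structurally, M here is isomorphic to the cyclic group Z_4.)

{H, S}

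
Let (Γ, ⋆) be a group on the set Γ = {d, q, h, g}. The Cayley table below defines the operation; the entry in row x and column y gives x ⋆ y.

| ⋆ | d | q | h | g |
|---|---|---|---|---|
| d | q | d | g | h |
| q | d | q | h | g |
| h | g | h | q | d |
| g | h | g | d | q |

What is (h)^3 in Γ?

h

h^1 = h
h^2 = h ⋆ h = q
h^3 = q ⋆ h = h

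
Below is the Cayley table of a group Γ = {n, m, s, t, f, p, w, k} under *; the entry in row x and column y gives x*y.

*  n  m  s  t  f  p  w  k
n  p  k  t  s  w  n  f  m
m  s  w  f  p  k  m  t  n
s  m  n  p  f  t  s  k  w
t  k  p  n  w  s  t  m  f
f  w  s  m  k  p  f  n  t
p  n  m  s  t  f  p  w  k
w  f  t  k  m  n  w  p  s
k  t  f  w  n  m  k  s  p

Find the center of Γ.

{p, w}

An element z is central iff its row equals its column in the table.
For k: k*m = f ≠ n = m*k, so k ∉ Z.
Checking each element this way leaves Z(Γ) = {p, w}.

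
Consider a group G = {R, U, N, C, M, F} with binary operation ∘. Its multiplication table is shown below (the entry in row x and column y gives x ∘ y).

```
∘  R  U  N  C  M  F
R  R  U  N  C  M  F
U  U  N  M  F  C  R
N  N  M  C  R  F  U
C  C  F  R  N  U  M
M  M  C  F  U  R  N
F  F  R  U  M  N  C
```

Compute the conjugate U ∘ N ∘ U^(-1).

The identity is R. In row U, the entry R sits in column F, so U^(-1) = F.
U ∘ N = M
M ∘ F = N

N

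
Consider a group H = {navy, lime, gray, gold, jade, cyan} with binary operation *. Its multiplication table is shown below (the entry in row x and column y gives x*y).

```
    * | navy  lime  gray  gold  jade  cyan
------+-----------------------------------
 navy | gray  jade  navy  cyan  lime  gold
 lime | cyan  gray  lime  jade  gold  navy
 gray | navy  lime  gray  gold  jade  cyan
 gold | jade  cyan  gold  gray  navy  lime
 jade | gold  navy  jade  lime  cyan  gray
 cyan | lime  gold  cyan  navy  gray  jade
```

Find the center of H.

An element z is central iff its row equals its column in the table.
For gold: gold*cyan = lime ≠ navy = cyan*gold, so gold ∉ Z.
Checking each element this way leaves Z(H) = {gray}.

{gray}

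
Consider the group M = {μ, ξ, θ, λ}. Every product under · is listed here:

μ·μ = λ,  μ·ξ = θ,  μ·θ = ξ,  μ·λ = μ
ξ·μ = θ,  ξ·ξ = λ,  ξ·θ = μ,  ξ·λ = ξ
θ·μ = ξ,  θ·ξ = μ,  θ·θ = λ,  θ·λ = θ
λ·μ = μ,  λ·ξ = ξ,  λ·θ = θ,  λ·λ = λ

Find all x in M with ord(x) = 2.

Identity is λ. Compute the order of each non-identity element by repeated multiplication:
  μ: μ → λ  (order 2)
  ξ: ξ → λ  (order 2)
  θ: θ → λ  (order 2)
Elements of order 2: {θ, μ, ξ}.
(Structurally, M here is isomorphic to the Klein four-group V_4.)

{θ, μ, ξ}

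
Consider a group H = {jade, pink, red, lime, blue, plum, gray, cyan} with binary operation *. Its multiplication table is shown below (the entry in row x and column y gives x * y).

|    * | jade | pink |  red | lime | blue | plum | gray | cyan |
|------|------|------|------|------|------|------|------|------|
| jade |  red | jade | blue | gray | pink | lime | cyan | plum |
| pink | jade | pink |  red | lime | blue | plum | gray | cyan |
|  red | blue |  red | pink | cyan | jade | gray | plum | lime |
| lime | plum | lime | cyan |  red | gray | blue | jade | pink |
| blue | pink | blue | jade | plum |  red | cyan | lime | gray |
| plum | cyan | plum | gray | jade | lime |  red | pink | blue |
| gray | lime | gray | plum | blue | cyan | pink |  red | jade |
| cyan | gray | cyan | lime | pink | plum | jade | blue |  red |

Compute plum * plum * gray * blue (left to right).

plum * plum = red
red * gray = plum
plum * blue = lime

lime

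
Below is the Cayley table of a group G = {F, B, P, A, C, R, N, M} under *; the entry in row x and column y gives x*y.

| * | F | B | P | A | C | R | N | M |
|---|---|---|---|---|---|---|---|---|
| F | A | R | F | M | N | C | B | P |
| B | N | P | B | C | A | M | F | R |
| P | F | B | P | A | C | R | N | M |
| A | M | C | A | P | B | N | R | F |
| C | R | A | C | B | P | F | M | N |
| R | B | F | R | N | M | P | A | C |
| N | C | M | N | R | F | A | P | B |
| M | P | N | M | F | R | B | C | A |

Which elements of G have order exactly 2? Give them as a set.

{A, B, C, N, R}

Identity is P. Compute the order of each non-identity element by repeated multiplication:
  F: F → A → M → P  (order 4)
  B: B → P  (order 2)
  A: A → P  (order 2)
  C: C → P  (order 2)
  R: R → P  (order 2)
  N: N → P  (order 2)
  M: M → A → F → P  (order 4)
Elements of order 2: {A, B, C, N, R}.
(Structurally, G here is isomorphic to the dihedral group D_4.)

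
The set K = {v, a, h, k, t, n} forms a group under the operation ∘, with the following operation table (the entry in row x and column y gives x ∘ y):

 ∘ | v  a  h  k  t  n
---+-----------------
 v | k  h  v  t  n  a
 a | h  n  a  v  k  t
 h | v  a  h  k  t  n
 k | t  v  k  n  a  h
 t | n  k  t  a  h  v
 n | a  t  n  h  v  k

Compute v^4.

v^1 = v
v^2 = v ∘ v = k
v^3 = k ∘ v = t
v^4 = t ∘ v = n

n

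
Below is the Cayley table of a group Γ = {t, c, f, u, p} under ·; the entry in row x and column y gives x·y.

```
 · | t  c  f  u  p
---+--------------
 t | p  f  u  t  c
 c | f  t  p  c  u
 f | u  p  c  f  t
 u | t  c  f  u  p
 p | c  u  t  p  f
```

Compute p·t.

c

Read row p, column t: p·t = c.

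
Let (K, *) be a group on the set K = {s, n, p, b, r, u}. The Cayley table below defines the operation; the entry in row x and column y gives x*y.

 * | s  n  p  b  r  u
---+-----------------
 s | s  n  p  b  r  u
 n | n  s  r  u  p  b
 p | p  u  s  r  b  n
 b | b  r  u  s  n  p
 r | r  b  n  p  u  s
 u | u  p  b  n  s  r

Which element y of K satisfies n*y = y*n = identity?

First locate the identity: row s matches the header, so s is the identity.
Scan row n for s: n*n = s. Hence n^(-1) = n.

n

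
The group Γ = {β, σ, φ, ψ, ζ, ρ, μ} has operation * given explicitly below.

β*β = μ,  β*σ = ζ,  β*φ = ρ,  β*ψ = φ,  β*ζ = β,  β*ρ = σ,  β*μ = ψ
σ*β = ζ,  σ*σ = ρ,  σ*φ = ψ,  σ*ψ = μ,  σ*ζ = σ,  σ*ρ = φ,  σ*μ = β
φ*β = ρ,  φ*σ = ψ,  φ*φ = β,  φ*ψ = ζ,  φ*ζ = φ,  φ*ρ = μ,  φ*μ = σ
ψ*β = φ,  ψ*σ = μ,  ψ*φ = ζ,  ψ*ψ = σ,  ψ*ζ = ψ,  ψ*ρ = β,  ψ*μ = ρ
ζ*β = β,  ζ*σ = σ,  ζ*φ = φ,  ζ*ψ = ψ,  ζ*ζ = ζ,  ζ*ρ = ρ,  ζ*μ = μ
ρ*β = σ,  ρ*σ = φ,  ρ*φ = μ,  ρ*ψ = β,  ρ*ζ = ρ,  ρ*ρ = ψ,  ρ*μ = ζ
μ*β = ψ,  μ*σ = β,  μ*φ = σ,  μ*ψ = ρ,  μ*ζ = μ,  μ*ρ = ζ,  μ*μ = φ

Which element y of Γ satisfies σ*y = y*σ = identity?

β

First locate the identity: row ζ matches the header, so ζ is the identity.
Scan row σ for ζ: σ*β = ζ. Hence σ^(-1) = β.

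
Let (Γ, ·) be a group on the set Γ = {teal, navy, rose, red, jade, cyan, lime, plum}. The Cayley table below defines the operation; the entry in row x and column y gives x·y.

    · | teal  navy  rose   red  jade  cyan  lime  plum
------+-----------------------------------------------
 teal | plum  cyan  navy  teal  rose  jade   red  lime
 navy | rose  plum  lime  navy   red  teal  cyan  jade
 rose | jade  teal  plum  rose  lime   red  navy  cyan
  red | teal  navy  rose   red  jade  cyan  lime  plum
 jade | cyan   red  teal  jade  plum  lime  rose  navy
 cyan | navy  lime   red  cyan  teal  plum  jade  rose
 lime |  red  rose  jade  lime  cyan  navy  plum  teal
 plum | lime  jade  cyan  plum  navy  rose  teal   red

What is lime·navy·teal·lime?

rose

lime·navy = rose
rose·teal = jade
jade·lime = rose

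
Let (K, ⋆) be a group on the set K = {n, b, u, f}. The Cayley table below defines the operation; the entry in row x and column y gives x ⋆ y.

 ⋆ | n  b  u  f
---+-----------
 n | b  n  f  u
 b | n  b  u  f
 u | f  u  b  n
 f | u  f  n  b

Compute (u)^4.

b

u^1 = u
u^2 = u ⋆ u = b
u^3 = b ⋆ u = u
u^4 = u ⋆ u = b
(Structurally, K here is isomorphic to the Klein four-group V_4.)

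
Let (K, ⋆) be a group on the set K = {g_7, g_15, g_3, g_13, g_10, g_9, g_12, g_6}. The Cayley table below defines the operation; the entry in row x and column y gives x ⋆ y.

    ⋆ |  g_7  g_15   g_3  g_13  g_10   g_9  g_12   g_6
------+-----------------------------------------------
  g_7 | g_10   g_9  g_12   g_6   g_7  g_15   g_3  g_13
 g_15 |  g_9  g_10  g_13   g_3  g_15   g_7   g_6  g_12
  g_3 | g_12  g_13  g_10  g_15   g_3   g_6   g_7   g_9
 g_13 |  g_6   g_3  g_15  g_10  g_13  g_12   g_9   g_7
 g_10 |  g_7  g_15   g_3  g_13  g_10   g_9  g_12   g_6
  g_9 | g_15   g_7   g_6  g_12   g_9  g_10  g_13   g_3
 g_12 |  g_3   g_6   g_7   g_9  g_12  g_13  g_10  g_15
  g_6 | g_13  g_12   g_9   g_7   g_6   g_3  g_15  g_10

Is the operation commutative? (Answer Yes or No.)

Check whether the table is symmetric across its main diagonal.
Every entry (row x, col y) equals the entry (row y, col x), so K is abelian.
(In fact K ≅ the elementary abelian group (Z_2)^3.)

Yes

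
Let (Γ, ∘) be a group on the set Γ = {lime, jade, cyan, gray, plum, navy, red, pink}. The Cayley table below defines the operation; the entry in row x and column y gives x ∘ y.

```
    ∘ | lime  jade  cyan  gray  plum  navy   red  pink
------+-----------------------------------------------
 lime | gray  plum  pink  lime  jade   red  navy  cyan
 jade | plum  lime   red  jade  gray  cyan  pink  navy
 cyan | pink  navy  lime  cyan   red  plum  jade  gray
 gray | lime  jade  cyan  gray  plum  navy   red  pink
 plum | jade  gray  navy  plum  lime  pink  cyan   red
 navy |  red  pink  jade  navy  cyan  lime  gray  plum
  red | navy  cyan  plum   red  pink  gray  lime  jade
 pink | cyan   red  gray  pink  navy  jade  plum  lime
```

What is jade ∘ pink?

navy

Read row jade, column pink: jade ∘ pink = navy.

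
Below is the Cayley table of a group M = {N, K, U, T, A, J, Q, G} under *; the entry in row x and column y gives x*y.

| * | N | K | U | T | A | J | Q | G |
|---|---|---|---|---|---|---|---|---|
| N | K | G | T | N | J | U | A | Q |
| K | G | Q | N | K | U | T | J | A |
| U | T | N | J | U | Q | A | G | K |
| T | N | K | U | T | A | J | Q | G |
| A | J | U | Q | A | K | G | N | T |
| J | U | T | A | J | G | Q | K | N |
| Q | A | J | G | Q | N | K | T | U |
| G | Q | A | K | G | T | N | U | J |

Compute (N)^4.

N^1 = N
N^2 = N*N = K
N^3 = K*N = G
N^4 = G*N = Q

Q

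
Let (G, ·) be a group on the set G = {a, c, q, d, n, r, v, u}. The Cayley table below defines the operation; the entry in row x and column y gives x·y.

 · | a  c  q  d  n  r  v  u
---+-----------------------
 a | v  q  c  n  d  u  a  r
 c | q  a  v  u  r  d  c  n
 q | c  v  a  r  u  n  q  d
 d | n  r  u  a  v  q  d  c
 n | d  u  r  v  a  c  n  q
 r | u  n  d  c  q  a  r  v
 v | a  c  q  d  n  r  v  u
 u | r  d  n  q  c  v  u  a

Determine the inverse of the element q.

c

First locate the identity: row v matches the header, so v is the identity.
Scan row q for v: q·c = v. Hence q^(-1) = c.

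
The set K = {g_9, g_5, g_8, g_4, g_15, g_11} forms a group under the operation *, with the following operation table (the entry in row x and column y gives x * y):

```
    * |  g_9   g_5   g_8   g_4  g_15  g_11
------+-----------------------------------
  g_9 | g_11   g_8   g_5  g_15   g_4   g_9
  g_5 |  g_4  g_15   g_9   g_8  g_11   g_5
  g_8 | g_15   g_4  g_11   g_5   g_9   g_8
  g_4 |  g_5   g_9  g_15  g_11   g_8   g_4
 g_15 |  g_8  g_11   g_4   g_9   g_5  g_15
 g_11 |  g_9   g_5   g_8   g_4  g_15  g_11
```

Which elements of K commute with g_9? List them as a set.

{g_11, g_9}

Compare row g_9 with column g_9 entry by entry.
g_15 * g_9 = g_8 but g_9 * g_15 = g_4, so g_15 does not.
Collecting the elements that commute with g_9: C(g_9) = {g_11, g_9}.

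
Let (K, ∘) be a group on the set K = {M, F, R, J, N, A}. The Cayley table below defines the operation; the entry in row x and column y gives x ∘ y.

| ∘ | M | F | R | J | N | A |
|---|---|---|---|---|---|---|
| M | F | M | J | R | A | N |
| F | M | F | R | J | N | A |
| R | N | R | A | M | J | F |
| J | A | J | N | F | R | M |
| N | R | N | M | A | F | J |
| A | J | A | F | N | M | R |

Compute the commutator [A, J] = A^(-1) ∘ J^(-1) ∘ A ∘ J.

A

Identity is F; from the table A^(-1) = R and J^(-1) = J.
R ∘ J = M
M ∘ A = N
N ∘ J = A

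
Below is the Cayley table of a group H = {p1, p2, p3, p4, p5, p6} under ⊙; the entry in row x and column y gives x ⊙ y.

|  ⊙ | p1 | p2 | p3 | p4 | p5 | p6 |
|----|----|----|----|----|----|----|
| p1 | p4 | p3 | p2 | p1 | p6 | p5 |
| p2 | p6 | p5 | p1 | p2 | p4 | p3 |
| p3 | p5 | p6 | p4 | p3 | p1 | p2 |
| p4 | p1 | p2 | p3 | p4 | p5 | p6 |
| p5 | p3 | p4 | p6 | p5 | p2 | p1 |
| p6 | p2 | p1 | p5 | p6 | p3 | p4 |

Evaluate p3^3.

p3

p3^1 = p3
p3^2 = p3 ⊙ p3 = p4
p3^3 = p4 ⊙ p3 = p3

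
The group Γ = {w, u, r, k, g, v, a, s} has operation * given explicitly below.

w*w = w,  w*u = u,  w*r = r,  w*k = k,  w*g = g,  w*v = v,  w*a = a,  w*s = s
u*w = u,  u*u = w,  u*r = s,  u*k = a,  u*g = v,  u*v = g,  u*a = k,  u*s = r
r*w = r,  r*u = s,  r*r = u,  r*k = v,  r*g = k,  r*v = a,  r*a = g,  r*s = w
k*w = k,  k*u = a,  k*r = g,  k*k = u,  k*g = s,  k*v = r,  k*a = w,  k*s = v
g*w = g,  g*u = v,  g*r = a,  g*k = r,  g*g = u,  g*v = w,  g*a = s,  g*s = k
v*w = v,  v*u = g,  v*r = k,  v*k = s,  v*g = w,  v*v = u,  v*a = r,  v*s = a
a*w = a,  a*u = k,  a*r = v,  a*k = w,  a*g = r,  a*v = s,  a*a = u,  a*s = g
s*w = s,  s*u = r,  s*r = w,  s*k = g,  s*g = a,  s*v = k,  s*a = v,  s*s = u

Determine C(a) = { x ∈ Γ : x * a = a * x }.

Compare row a with column a entry by entry.
k * a = w = a * k, so k commutes with a.
r * a = g but a * r = v, so r does not.
Collecting the elements that commute with a: C(a) = {a, k, u, w}.

{a, k, u, w}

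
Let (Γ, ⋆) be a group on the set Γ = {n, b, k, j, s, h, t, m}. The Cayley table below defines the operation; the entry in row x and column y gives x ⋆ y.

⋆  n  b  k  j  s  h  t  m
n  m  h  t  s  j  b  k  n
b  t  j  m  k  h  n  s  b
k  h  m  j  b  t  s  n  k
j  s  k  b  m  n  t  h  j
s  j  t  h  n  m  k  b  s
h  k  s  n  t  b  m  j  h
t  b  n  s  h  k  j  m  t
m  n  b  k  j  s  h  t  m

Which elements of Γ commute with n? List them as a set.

Compare row n with column n entry by entry.
j ⋆ n = s = n ⋆ j, so j commutes with n.
k ⋆ n = h but n ⋆ k = t, so k does not.
Collecting the elements that commute with n: C(n) = {j, m, n, s}.

{j, m, n, s}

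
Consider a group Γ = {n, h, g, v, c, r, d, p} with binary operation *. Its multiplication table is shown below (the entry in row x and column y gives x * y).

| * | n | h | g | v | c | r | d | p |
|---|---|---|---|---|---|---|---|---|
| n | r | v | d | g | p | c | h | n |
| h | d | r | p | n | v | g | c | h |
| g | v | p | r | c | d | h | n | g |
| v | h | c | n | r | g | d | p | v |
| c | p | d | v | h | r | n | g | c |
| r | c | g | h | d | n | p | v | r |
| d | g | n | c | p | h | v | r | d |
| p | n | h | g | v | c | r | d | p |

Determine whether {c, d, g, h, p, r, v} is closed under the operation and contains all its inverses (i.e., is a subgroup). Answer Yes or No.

r * c = n, which is not in {c, d, g, h, p, r, v}.
The subset is not closed under *, so it is not a subgroup.

No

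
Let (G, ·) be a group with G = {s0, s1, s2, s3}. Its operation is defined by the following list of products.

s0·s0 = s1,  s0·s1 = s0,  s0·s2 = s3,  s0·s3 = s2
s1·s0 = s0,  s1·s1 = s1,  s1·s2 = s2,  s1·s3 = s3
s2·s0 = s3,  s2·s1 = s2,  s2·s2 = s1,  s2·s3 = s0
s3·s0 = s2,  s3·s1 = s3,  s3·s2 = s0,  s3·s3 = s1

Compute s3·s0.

Read row s3, column s0: s3·s0 = s2.

s2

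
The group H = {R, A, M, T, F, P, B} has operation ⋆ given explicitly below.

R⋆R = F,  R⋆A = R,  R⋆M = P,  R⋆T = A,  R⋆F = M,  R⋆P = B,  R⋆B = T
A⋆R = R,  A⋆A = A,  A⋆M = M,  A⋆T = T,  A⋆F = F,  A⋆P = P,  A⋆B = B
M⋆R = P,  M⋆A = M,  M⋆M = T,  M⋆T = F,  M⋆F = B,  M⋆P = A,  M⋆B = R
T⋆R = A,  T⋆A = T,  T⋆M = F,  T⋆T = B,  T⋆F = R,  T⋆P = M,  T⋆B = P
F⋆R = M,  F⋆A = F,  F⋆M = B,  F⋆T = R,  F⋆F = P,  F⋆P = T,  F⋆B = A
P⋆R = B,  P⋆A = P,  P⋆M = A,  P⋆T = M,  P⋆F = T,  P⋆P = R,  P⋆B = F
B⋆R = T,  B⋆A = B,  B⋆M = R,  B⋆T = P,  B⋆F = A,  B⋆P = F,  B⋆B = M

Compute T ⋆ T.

B

Read row T, column T: T ⋆ T = B.
(Structurally, H here is isomorphic to the cyclic group Z_7.)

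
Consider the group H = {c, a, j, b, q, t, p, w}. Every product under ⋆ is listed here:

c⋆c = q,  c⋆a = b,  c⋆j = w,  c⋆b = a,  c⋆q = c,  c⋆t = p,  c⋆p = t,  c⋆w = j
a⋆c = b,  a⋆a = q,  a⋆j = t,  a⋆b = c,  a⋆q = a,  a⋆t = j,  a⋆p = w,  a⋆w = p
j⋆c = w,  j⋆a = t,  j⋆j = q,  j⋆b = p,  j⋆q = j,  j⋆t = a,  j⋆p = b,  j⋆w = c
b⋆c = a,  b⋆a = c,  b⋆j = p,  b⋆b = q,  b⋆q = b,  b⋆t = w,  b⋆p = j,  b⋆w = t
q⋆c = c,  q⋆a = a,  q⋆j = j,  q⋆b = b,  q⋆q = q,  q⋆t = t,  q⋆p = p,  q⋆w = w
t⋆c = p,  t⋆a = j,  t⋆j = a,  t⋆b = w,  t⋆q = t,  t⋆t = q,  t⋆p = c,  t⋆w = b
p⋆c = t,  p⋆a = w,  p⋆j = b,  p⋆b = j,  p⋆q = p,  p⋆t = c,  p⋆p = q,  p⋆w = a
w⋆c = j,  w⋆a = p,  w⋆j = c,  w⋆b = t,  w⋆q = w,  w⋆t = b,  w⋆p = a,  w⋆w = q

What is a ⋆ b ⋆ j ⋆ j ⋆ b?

a

a ⋆ b = c
c ⋆ j = w
w ⋆ j = c
c ⋆ b = a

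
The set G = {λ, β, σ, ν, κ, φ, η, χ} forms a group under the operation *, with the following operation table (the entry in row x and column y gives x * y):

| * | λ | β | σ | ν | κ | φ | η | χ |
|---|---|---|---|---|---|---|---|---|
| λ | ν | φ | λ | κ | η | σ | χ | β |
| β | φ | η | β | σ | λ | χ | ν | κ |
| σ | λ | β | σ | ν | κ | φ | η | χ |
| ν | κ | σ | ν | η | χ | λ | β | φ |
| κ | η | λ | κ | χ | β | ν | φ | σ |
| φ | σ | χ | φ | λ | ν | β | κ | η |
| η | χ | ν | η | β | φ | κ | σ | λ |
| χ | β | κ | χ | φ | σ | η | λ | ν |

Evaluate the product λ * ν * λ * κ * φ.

β

λ * ν = κ
κ * λ = η
η * κ = φ
φ * φ = β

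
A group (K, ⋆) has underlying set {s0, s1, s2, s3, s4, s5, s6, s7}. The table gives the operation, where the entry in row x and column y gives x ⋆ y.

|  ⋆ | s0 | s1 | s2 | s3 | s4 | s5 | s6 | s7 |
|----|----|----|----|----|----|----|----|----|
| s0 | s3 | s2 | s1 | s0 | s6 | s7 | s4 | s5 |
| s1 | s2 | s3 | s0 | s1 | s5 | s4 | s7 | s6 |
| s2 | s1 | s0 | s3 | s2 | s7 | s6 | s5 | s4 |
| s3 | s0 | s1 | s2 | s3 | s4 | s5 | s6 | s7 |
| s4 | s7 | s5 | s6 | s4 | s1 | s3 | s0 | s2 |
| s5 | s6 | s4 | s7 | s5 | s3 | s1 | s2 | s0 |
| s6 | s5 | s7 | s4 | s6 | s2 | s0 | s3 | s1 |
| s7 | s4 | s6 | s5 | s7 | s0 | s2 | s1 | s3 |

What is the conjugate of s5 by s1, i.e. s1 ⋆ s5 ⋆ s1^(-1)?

s5

The identity is s3. In row s1, the entry s3 sits in column s1, so s1^(-1) = s1.
s1 ⋆ s5 = s4
s4 ⋆ s1 = s5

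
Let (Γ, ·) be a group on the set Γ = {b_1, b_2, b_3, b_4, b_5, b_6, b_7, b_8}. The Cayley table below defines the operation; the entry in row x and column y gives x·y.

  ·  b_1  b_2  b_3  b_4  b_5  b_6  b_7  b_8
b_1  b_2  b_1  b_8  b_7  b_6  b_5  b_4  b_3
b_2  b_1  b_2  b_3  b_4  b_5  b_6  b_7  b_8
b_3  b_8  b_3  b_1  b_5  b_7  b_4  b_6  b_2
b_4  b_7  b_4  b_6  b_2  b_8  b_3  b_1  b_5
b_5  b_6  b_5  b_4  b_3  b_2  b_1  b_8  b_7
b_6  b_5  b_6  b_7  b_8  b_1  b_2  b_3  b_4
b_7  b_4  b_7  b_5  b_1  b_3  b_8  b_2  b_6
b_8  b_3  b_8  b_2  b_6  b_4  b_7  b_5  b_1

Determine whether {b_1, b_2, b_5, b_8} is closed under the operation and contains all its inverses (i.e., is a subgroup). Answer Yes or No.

b_1·b_8 = b_3, which is not in {b_1, b_2, b_5, b_8}.
The subset is not closed under ·, so it is not a subgroup.

No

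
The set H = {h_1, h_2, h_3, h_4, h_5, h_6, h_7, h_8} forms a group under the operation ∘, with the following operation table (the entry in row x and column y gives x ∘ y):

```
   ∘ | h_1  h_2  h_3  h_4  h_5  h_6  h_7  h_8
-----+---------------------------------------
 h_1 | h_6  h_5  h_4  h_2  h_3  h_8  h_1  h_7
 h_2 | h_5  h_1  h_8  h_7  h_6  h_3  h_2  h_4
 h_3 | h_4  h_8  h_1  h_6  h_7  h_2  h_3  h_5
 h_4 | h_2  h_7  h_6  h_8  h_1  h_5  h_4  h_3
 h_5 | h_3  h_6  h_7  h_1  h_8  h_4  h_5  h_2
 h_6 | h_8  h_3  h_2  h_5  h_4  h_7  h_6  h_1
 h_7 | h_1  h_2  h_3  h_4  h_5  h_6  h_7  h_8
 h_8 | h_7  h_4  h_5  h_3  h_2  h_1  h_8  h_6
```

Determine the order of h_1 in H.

4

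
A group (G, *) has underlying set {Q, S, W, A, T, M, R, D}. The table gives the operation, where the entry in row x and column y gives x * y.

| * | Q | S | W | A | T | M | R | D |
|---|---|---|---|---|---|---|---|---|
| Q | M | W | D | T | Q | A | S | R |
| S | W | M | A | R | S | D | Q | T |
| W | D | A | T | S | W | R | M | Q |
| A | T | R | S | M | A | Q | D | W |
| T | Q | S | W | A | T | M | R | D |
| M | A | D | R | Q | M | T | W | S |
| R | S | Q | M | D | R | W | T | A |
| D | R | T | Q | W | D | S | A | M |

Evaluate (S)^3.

D

S^1 = S
S^2 = S * S = M
S^3 = M * S = D
(Structurally, G here is isomorphic to Z_2 x Z_4.)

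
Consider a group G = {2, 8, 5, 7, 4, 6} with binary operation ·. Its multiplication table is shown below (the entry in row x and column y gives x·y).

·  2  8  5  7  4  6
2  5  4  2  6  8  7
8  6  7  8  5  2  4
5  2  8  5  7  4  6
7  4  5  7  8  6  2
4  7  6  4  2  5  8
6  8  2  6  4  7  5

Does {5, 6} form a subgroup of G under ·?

Yes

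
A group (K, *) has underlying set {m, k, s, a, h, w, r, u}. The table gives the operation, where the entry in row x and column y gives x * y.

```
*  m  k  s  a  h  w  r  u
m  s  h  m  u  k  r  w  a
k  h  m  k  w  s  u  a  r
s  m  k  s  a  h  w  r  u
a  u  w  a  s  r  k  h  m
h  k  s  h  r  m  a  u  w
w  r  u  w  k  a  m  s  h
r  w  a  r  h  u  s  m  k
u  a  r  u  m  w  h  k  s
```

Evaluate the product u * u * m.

u * u = s
s * m = m

m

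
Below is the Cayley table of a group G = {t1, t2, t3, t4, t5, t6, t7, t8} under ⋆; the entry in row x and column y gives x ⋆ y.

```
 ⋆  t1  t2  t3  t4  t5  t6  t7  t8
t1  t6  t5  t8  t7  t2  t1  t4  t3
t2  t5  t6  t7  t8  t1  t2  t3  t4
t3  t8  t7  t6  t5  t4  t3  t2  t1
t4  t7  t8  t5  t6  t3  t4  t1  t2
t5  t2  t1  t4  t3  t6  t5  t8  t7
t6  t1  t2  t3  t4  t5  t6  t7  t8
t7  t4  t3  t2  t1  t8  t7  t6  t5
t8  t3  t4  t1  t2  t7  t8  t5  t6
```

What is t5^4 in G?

t5^1 = t5
t5^2 = t5 ⋆ t5 = t6
t5^3 = t6 ⋆ t5 = t5
t5^4 = t5 ⋆ t5 = t6

t6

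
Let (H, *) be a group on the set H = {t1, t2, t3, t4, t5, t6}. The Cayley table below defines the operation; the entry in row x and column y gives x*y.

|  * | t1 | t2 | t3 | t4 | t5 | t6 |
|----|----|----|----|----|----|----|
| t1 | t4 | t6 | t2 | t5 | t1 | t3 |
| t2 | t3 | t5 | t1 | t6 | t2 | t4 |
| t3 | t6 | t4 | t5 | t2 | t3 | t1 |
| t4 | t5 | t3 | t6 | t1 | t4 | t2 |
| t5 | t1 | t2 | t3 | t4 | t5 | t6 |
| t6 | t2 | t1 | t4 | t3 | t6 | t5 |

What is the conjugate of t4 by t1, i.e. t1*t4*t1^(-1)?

t4

The identity is t5. In row t1, the entry t5 sits in column t4, so t1^(-1) = t4.
t1*t4 = t5
t5*t4 = t4
(Structurally, H here is isomorphic to the symmetric group S_3.)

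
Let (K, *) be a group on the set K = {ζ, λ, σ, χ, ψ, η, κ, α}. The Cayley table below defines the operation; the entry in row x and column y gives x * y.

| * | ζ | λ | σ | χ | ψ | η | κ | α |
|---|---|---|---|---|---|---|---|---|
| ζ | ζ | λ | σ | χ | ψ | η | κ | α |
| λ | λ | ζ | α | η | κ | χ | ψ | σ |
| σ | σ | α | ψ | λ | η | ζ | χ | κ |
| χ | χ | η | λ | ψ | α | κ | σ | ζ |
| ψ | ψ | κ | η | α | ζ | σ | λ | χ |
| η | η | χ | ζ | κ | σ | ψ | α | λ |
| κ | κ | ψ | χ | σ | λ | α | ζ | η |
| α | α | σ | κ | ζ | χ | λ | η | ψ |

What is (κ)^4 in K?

ζ

κ^1 = κ
κ^2 = κ * κ = ζ
κ^3 = ζ * κ = κ
κ^4 = κ * κ = ζ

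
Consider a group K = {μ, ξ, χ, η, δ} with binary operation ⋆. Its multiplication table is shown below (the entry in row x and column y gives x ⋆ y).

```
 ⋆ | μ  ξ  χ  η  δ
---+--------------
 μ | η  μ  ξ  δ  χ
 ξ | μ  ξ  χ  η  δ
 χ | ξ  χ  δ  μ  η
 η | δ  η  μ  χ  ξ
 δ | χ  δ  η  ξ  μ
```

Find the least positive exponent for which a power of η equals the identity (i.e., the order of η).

The identity element is ξ (its row matches the header).
η^1 = η
η^2 = η ⋆ η = χ
η^3 = χ ⋆ η = μ
η^4 = μ ⋆ η = δ
η^5 = δ ⋆ η = ξ
The first power of η equal to the identity is η^5, so ord(η) = 5.
(Structurally, K here is isomorphic to the cyclic group Z_5.)

5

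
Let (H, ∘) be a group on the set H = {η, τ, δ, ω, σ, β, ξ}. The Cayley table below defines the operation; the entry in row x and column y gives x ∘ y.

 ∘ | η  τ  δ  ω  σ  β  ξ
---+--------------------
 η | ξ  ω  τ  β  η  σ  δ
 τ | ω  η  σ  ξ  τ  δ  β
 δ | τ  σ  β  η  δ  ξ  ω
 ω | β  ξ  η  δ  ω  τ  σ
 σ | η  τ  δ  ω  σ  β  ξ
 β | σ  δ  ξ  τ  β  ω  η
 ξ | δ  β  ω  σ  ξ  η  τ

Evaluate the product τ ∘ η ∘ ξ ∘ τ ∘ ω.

τ ∘ η = ω
ω ∘ ξ = σ
σ ∘ τ = τ
τ ∘ ω = ξ
(Structurally, H here is isomorphic to the cyclic group Z_7.)

ξ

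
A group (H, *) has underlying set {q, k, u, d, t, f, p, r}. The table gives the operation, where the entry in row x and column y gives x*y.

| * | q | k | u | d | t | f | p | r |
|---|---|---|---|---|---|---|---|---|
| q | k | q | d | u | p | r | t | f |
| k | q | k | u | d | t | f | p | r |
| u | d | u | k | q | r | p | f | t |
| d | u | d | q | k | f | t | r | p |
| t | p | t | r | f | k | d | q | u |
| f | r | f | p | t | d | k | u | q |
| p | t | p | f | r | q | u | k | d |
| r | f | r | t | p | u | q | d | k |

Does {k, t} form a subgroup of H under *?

Yes

{k, t} contains the identity k.
Checking products: every product of two elements of {k, t} (read from the table) lies in {k, t}, so the set is closed.
In a finite group, a nonempty closed subset is a subgroup. So {k, t} ≤ H.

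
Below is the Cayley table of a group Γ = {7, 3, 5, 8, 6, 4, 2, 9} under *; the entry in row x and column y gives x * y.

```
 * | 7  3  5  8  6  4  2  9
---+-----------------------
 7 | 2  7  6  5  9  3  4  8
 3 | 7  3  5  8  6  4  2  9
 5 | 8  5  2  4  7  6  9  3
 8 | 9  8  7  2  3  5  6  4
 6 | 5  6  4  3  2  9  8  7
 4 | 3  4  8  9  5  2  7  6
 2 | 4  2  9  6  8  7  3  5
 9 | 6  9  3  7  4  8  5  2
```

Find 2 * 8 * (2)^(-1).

The identity is 3. In row 2, the entry 3 sits in column 2, so 2^(-1) = 2.
2 * 8 = 6
6 * 2 = 8
(Structurally, Γ here is isomorphic to the quaternion group Q_8.)

8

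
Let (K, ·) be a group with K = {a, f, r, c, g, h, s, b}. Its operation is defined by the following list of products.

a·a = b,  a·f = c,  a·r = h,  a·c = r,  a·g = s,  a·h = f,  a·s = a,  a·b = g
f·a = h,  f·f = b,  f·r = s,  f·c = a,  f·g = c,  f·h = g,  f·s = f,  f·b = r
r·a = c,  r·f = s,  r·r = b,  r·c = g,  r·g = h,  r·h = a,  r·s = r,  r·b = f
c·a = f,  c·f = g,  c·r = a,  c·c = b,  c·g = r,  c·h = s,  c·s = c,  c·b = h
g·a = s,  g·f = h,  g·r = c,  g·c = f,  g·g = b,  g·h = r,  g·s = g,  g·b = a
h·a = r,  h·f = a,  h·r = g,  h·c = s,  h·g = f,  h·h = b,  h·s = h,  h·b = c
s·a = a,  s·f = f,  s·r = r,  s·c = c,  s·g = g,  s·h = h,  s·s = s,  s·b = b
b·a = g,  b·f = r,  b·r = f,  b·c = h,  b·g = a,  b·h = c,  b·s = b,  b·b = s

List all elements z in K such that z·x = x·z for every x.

An element z is central iff its row equals its column in the table.
For g: g·c = f ≠ r = c·g, so g ∉ Z.
Checking each element this way leaves Z(K) = {b, s}.
(Structurally, K here is isomorphic to the quaternion group Q_8.)

{b, s}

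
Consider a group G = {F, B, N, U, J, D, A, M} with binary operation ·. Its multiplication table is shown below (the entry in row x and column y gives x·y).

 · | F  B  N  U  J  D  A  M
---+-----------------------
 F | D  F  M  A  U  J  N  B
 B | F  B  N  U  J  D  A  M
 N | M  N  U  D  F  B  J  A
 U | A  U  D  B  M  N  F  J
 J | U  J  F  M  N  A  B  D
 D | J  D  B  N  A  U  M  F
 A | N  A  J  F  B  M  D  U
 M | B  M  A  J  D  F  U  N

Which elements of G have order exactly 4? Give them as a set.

{D, N}

Identity is B. Compute the order of each non-identity element by repeated multiplication:
  F: F → D → J → U → A → N → M → B  (order 8)
  N: N → U → D → B  (order 4)
  U: U → B  (order 2)
  J: J → N → F → U → M → D → A → B  (order 8)
  D: D → U → N → B  (order 4)
  A: A → D → M → U → F → N → J → B  (order 8)
  M: M → N → A → U → J → D → F → B  (order 8)
Elements of order 4: {D, N}.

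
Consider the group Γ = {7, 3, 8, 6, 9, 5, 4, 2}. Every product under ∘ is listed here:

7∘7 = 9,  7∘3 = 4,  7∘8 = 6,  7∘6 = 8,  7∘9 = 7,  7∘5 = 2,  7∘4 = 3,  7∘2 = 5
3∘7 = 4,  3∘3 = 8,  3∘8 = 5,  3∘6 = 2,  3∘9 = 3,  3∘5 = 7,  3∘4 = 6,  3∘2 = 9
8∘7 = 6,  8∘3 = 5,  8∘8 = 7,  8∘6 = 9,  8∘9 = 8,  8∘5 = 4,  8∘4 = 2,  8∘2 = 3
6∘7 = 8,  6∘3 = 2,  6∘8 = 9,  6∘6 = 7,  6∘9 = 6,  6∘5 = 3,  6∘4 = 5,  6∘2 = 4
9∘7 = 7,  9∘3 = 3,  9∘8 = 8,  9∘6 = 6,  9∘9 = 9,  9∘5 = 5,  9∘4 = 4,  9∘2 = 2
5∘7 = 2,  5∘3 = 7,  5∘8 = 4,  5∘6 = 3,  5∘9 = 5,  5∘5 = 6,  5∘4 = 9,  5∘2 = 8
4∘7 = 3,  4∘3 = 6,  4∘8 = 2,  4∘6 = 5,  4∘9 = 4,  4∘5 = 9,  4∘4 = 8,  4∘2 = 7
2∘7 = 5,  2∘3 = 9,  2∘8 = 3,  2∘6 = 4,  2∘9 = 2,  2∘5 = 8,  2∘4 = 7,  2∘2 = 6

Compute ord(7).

The identity element is 9 (its row matches the header).
7^1 = 7
7^2 = 7 ∘ 7 = 9
The first power of 7 equal to the identity is 7^2, so ord(7) = 2.

2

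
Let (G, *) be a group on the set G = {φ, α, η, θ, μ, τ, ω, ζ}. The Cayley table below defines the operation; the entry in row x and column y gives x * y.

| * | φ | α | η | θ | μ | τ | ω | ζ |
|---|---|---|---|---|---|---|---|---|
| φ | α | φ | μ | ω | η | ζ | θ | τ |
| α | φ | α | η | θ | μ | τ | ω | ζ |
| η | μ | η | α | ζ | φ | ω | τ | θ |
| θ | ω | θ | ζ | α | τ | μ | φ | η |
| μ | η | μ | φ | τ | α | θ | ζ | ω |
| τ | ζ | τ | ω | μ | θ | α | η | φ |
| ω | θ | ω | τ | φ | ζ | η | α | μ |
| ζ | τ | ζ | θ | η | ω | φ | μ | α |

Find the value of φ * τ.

Read row φ, column τ: φ * τ = ζ.

ζ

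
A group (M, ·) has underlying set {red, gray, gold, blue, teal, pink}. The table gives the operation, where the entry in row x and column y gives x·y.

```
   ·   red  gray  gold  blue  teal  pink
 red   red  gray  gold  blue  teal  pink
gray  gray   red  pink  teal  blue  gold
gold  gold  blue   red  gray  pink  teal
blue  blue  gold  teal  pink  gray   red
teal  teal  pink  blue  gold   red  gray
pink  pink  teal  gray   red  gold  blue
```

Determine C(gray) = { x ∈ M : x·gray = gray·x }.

Compare row gray with column gray entry by entry.
teal·gray = pink but gray·teal = blue, so teal does not.
Collecting the elements that commute with gray: C(gray) = {gray, red}.

{gray, red}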